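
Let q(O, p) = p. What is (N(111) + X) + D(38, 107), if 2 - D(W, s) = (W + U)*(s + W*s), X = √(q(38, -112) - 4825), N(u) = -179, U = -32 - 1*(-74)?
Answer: -334017 + I*√4937 ≈ -3.3402e+5 + 70.264*I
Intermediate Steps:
U = 42 (U = -32 + 74 = 42)
X = I*√4937 (X = √(-112 - 4825) = √(-4937) = I*√4937 ≈ 70.264*I)
D(W, s) = 2 - (42 + W)*(s + W*s) (D(W, s) = 2 - (W + 42)*(s + W*s) = 2 - (42 + W)*(s + W*s))
(N(111) + X) + D(38, 107) = (-179 + I*√4937) + (2 - 42*107 - 1*107*38² - 43*38*107) = (-179 + I*√4937) + (2 - 4494 - 1*107*1444 - 174838) = (-179 + I*√4937) + (2 - 4494 - 154508 - 174838) = (-179 + I*√4937) - 333838 = -334017 + I*√4937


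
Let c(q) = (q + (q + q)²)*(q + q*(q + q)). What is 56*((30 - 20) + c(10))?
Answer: 4822160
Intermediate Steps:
c(q) = (q + 2*q²)*(q + 4*q²) (c(q) = (q + (2*q)²)*(q + q*(2*q)) = (q + 4*q²)*(q + 2*q²) = (q + 2*q²)*(q + 4*q²))
56*((30 - 20) + c(10)) = 56*((30 - 20) + 10²*(1 + 6*10 + 8*10²)) = 56*(10 + 100*(1 + 60 + 8*100)) = 56*(10 + 100*(1 + 60 + 800)) = 56*(10 + 100*861) = 56*(10 + 86100) = 56*86110 = 4822160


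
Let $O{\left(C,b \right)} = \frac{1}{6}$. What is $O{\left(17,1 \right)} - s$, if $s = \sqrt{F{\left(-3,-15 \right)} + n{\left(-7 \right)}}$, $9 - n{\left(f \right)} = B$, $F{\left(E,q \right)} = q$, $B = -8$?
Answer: $\frac{1}{6} - \sqrt{2} \approx -1.2475$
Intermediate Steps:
$n{\left(f \right)} = 17$ ($n{\left(f \right)} = 9 - -8 = 9 + 8 = 17$)
$O{\left(C,b \right)} = \frac{1}{6}$
$s = \sqrt{2}$ ($s = \sqrt{-15 + 17} = \sqrt{2} \approx 1.4142$)
$O{\left(17,1 \right)} - s = \frac{1}{6} - \sqrt{2}$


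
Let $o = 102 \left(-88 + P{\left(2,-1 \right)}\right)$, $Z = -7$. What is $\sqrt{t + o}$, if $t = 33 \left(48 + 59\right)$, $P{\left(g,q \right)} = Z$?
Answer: $i \sqrt{6159} \approx 78.479 i$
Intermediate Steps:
$P{\left(g,q \right)} = -7$
$t = 3531$ ($t = 33 \cdot 107 = 3531$)
$o = -9690$ ($o = 102 \left(-88 - 7\right) = 102 \left(-95\right) = -9690$)
$\sqrt{t + o} = \sqrt{3531 - 9690} = \sqrt{-6159} = i \sqrt{6159}$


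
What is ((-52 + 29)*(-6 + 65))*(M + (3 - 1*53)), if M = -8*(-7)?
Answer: -8142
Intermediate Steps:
M = 56
((-52 + 29)*(-6 + 65))*(M + (3 - 1*53)) = ((-52 + 29)*(-6 + 65))*(56 + (3 - 1*53)) = (-23*59)*(56 + (3 - 53)) = -1357*(56 - 50) = -1357*6 = -8142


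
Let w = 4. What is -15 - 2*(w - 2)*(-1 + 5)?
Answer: -31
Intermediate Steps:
-15 - 2*(w - 2)*(-1 + 5) = -15 - 2*(4 - 2)*(-1 + 5) = -15 - 4*4 = -15 - 2*8 = -15 - 16 = -31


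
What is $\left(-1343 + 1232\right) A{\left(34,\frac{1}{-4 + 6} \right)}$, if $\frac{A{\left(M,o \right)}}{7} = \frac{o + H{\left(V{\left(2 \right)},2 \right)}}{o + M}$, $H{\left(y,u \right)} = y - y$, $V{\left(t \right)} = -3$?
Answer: $- \frac{259}{23} \approx -11.261$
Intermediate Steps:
$H{\left(y,u \right)} = 0$
$A{\left(M,o \right)} = \frac{7 o}{M + o}$ ($A{\left(M,o \right)} = 7 \frac{o + 0}{o + M} = 7 \frac{o}{M + o} = \frac{7 o}{M + o}$)
$\left(-1343 + 1232\right) A{\left(34,\frac{1}{-4 + 6} \right)} = \left(-1343 + 1232\right) \frac{7}{\left(-4 + 6\right) \left(34 + \frac{1}{-4 + 6}\right)} = - 111 \frac{7}{2 \left(34 + \frac{1}{2}\right)} = - 111 \cdot 7 \cdot \frac{1}{2} \frac{1}{34 + \frac{1}{2}} = - 111 \cdot 7 \cdot \frac{1}{2} \frac{1}{\frac{69}{2}} = - 111 \cdot 7 \cdot \frac{1}{2} \cdot \frac{2}{69} = \left(-111\right) \frac{7}{69} = - \frac{259}{23}$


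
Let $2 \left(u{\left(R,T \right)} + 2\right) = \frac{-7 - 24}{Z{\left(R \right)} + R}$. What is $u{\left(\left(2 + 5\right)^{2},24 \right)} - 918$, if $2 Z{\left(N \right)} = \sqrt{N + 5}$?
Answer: $- \frac{4394519}{4775} + \frac{93 \sqrt{6}}{9550} \approx -920.29$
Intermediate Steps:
$Z{\left(N \right)} = \frac{\sqrt{5 + N}}{2}$ ($Z{\left(N \right)} = \frac{\sqrt{N + 5}}{2} = \frac{\sqrt{5 + N}}{2}$)
$u{\left(R,T \right)} = -2 - \frac{31}{2 \left(R + \frac{\sqrt{5 + R}}{2}\right)}$ ($u{\left(R,T \right)} = -2 + \frac{\left(-7 - 24\right) \frac{1}{\frac{\sqrt{5 + R}}{2} + R}}{2} = -2 + \frac{\left(-31\right) \frac{1}{R + \frac{\sqrt{5 + R}}{2}}}{2} = -2 - \frac{31}{2 \left(R + \frac{\sqrt{5 + R}}{2}\right)}$)
$u{\left(\left(2 + 5\right)^{2},24 \right)} - 918 = \frac{-31 - 4 \left(2 + 5\right)^{2} - 2 \sqrt{5 + \left(2 + 5\right)^{2}}}{\sqrt{5 + \left(2 + 5\right)^{2}} + 2 \left(2 + 5\right)^{2}} - 918 = \frac{-31 - 4 \cdot 7^{2} - 2 \sqrt{5 + 7^{2}}}{\sqrt{5 + 7^{2}} + 2 \cdot 7^{2}} - 918 = \frac{-31 - 196 - 2 \sqrt{5 + 49}}{\sqrt{5 + 49} + 2 \cdot 49} - 918 = \frac{-31 - 196 - 2 \sqrt{54}}{\sqrt{54} + 98} - 918 = \frac{-31 - 196 - 2 \cdot 3 \sqrt{6}}{3 \sqrt{6} + 98} - 918 = \frac{-31 - 196 - 6 \sqrt{6}}{98 + 3 \sqrt{6}} - 918 = \frac{-227 - 6 \sqrt{6}}{98 + 3 \sqrt{6}} - 918 = -918 + \frac{-227 - 6 \sqrt{6}}{98 + 3 \sqrt{6}}$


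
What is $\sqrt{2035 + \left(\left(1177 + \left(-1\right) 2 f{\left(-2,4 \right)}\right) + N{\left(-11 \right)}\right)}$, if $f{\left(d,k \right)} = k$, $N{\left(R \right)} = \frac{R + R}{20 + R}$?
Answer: $\frac{\sqrt{28814}}{3} \approx 56.582$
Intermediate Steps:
$N{\left(R \right)} = \frac{2 R}{20 + R}$
$\sqrt{2035 + \left(\left(1177 + \left(-1\right) 2 f{\left(-2,4 \right)}\right) + N{\left(-11 \right)}\right)} = \sqrt{2035 + \left(\left(1177 + \left(-1\right) 2 \cdot 4\right) + 2 \left(-11\right) \frac{1}{20 - 11}\right)} = \sqrt{2035 + \left(\left(1177 - 8\right) + 2 \left(-11\right) \frac{1}{9}\right)} = \sqrt{2035 + \left(1169 - \frac{22}{9}\right)} = \sqrt{2035 + \frac{10499}{9}} = \sqrt{\frac{28814}{9}} = \frac{\sqrt{28814}}{3}$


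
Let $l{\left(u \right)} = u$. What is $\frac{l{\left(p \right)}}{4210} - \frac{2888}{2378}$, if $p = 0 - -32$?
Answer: $- \frac{3020596}{2502845} \approx -1.2069$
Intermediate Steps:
$p = 32$ ($p = 0 + 32 = 32$)
$\frac{l{\left(p \right)}}{4210} - \frac{2888}{2378} = \frac{32}{4210} - \frac{2888}{2378} = 32 \cdot \frac{1}{4210} - \frac{1444}{1189} = \frac{16}{2105} - \frac{1444}{1189} = - \frac{3020596}{2502845}$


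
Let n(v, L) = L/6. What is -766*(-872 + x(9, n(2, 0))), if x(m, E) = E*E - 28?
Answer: 689400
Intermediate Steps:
n(v, L) = L/6 (n(v, L) = L*(⅙) = L/6)
x(m, E) = -28 + E² (x(m, E) = E² - 28 = -28 + E²)
-766*(-872 + x(9, n(2, 0))) = -766*(-872 + (-28 + ((⅙)*0)²)) = -766*(-872 + (-28 + 0²)) = -766*(-872 + (-28 + 0)) = -766*(-872 - 28) = -766*(-900) = 689400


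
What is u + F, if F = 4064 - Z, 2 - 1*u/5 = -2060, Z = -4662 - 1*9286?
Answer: 28322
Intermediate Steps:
Z = -13948 (Z = -4662 - 9286 = -13948)
u = 10310 (u = 10 - 5*(-2060) = 10 + 10300 = 10310)
F = 18012 (F = 4064 - 1*(-13948) = 4064 + 13948 = 18012)
u + F = 10310 + 18012 = 28322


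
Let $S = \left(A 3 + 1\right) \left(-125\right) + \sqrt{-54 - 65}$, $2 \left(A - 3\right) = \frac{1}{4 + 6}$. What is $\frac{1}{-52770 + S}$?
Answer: $- \frac{50860}{2748410937} - \frac{16 i \sqrt{119}}{46722985929} \approx -1.8505 \cdot 10^{-5} - 3.7356 \cdot 10^{-9} i$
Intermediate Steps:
$A = \frac{61}{20}$ ($A = 3 + \frac{1}{2 \left(4 + 6\right)} = 3 + \frac{1}{2 \cdot 10} = 3 + \frac{1}{2} \cdot \frac{1}{10} = 3 + \frac{1}{20} = \frac{61}{20} \approx 3.05$)
$S = - \frac{5075}{4} + i \sqrt{119}$ ($S = \left(\frac{61}{20} \cdot 3 + 1\right) \left(-125\right) + \sqrt{-54 - 65} = \left(\frac{183}{20} + 1\right) \left(-125\right) + \sqrt{-119} = \frac{203}{20} \left(-125\right) + i \sqrt{119} = - \frac{5075}{4} + i \sqrt{119} \approx -1268.8 + 10.909 i$)
$\frac{1}{-52770 + S} = \frac{1}{-52770 - \left(\frac{5075}{4} - i \sqrt{119}\right)} = \frac{1}{- \frac{216155}{4} + i \sqrt{119}}$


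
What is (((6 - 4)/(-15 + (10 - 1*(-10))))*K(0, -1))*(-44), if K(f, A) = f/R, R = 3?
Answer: 0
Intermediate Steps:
K(f, A) = f/3
(((6 - 4)/(-15 + (10 - 1*(-10))))*K(0, -1))*(-44) = (((6 - 4)/(-15 + (10 - 1*(-10))))*((⅓)*0))*(-44) = ((2/(-15 + (10 + 10)))*0)*(-44) = ((2/(-15 + 20))*0)*(-44) = ((2/5)*0)*(-44) = ((2*(⅕))*0)*(-44) = ((⅖)*0)*(-44) = 0*(-44) = 0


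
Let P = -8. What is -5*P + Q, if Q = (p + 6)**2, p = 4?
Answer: 140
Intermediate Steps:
Q = 100 (Q = (4 + 6)**2 = 10**2 = 100)
-5*P + Q = -5*(-8) + 100 = 40 + 100 = 140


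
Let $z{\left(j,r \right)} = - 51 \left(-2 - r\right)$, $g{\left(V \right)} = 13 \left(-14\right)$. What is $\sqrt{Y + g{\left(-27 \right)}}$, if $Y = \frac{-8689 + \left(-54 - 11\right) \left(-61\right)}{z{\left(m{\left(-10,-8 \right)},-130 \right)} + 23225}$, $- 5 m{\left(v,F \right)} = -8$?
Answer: $\frac{i \sqrt{50818621866}}{16697} \approx 13.501 i$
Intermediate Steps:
$m{\left(v,F \right)} = \frac{8}{5}$ ($m{\left(v,F \right)} = \left(- \frac{1}{5}\right) \left(-8\right) = \frac{8}{5}$)
$g{\left(V \right)} = -182$
$z{\left(j,r \right)} = 102 + 51 r$
$Y = - \frac{4724}{16697}$ ($Y = \frac{-8689 + \left(-54 - 11\right) \left(-61\right)}{\left(102 + 51 \left(-130\right)\right) + 23225} = \frac{-8689 - -3965}{\left(102 - 6630\right) + 23225} = \frac{-8689 + 3965}{-6528 + 23225} = - \frac{4724}{16697} \approx -0.28293$)
$\sqrt{Y + g{\left(-27 \right)}} = \sqrt{- \frac{4724}{16697} - 182} = \sqrt{- \frac{3043578}{16697}} = \frac{i \sqrt{50818621866}}{16697}$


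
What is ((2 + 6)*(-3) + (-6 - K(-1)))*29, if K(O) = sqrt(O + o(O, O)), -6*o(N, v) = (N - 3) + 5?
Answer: -870 - 29*I*sqrt(42)/6 ≈ -870.0 - 31.324*I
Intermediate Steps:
o(N, v) = -1/3 - N/6 (o(N, v) = -((N - 3) + 5)/6 = -((-3 + N) + 5)/6 = -(2 + N)/6 = -1/3 - N/6)
K(O) = sqrt(-1/3 + 5*O/6) (K(O) = sqrt(O + (-1/3 - O/6)) = sqrt(-1/3 + 5*O/6))
((2 + 6)*(-3) + (-6 - K(-1)))*29 = ((2 + 6)*(-3) + (-6 - sqrt(-12 + 30*(-1))/6))*29 = (8*(-3) + (-6 - sqrt(-12 - 30)/6))*29 = (-24 + (-6 - sqrt(-42)/6))*29 = (-24 + (-6 - I*sqrt(42)/6))*29 = (-30 - I*sqrt(42)/6)*29 = -870 - 29*I*sqrt(42)/6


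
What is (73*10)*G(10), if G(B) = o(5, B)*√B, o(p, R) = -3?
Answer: -2190*√10 ≈ -6925.4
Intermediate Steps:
G(B) = -3*√B
(73*10)*G(10) = (73*10)*(-3*√10) = 730*(-3*√10) = -2190*√10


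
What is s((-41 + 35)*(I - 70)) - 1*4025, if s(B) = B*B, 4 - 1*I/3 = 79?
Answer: 3128875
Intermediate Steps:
I = -225 (I = 12 - 3*79 = 12 - 237 = -225)
s(B) = B²
s((-41 + 35)*(I - 70)) - 1*4025 = ((-41 + 35)*(-225 - 70))² - 1*4025 = (-6*(-295))² - 4025 = 1770² - 4025 = 3132900 - 4025 = 3128875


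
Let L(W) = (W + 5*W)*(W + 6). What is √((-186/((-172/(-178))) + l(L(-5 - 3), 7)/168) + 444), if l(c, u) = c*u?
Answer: √472441/43 ≈ 15.985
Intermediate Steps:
L(W) = 6*W*(6 + W) (L(W) = (6*W)*(6 + W) = 6*W*(6 + W))
√((-186/((-172/(-178))) + l(L(-5 - 3), 7)/168) + 444) = √((-186/((-172/(-178))) + ((6*(-5 - 3)*(6 + (-5 - 3)))*7)/168) + 444) = √((-186/((-172*(-1/178))) + ((6*(-8)*(6 - 8))*7)*(1/168)) + 444) = √((-186/86/89 + ((6*(-8)*(-2))*7)*(1/168)) + 444) = √((-186*89/86 + (96*7)*(1/168)) + 444) = √((-8277/43 + 672*(1/168)) + 444) = √((-8277/43 + 4) + 444) = √(-8105/43 + 444) = √(10987/43) = √472441/43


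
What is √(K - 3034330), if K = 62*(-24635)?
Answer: 110*I*√377 ≈ 2135.8*I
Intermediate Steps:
K = -1527370
√(K - 3034330) = √(-1527370 - 3034330) = √(-4561700) = 110*I*√377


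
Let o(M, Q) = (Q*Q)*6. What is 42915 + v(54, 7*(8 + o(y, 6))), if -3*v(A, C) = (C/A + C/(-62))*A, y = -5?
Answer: 3984823/93 ≈ 42848.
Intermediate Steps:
o(M, Q) = 6*Q**2 (o(M, Q) = Q**2*6 = 6*Q**2)
v(A, C) = -A*(-C/62 + C/A)/3 (v(A, C) = -(C/A + C/(-62))*A/3 = -(C/A + C*(-1/62))*A/3 = -(C/A - C/62)*A/3 = -(-C/62 + C/A)*A/3 = -A*(-C/62 + C/A)/3)
42915 + v(54, 7*(8 + o(y, 6))) = 42915 + (7*(8 + 6*6**2))*(-62 + 54)/186 = 42915 + (1/186)*(7*(8 + 6*36))*(-8) = 42915 + (1/186)*(7*(8 + 216))*(-8) = 42915 + (1/186)*(7*224)*(-8) = 42915 + (1/186)*1568*(-8) = 42915 - 6272/93 = 3984823/93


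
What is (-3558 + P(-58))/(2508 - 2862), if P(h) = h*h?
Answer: 97/177 ≈ 0.54802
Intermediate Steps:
P(h) = h²
(-3558 + P(-58))/(2508 - 2862) = (-3558 + (-58)²)/(2508 - 2862) = (-3558 + 3364)/(-354) = -194*(-1/354) = 97/177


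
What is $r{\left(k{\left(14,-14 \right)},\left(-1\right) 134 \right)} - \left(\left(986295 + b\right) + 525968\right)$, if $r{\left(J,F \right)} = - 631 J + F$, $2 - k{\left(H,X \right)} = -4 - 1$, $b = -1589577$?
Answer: $72763$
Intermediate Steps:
$k{\left(H,X \right)} = 7$ ($k{\left(H,X \right)} = 2 - \left(-4 - 1\right) = 2 - -5 = 2 + 5 = 7$)
$r{\left(J,F \right)} = F - 631 J$
$r{\left(k{\left(14,-14 \right)},\left(-1\right) 134 \right)} - \left(\left(986295 + b\right) + 525968\right) = \left(\left(-1\right) 134 - 4417\right) - \left(\left(986295 - 1589577\right) + 525968\right) = \left(-134 - 4417\right) - \left(-603282 + 525968\right) = -4551 - -77314 = -4551 + 77314 = 72763$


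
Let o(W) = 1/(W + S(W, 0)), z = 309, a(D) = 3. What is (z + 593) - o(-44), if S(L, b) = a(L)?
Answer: 36983/41 ≈ 902.02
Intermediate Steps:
S(L, b) = 3
o(W) = 1/(3 + W) (o(W) = 1/(W + 3) = 1/(3 + W))
(z + 593) - o(-44) = (309 + 593) - 1/(3 - 44) = 902 - 1/(-41) = 902 - 1*(-1/41) = 902 + 1/41 = 36983/41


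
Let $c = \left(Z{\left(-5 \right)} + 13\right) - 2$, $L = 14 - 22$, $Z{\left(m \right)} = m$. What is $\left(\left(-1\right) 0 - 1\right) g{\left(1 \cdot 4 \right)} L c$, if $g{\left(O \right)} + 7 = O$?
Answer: $-144$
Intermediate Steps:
$g{\left(O \right)} = -7 + O$
$L = -8$ ($L = 14 - 22 = -8$)
$c = 6$ ($c = \left(-5 + 13\right) - 2 = 8 - 2 = 6$)
$\left(\left(-1\right) 0 - 1\right) g{\left(1 \cdot 4 \right)} L c = \left(\left(-1\right) 0 - 1\right) \left(-7 + 1 \cdot 4\right) \left(-8\right) 6 = \left(0 - 1\right) \left(-7 + 4\right) \left(-8\right) 6 = \left(-1\right) \left(-3\right) \left(-8\right) 6 = 3 \left(-8\right) 6 = \left(-24\right) 6 = -144$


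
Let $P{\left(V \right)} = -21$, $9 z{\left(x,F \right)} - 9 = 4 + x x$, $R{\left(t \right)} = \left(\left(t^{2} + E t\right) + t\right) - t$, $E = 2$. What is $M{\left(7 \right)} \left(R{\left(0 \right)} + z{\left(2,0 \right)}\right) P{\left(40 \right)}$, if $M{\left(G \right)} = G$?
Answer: $- \frac{833}{3} \approx -277.67$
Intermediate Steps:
$R{\left(t \right)} = t^{2} + 2 t$ ($R{\left(t \right)} = \left(\left(t^{2} + 2 t\right) + t\right) - t = \left(t^{2} + 3 t\right) - t = t^{2} + 2 t$)
$z{\left(x,F \right)} = \frac{13}{9} + \frac{x^{2}}{9}$ ($z{\left(x,F \right)} = 1 + \frac{4 + x x}{9} = 1 + \frac{4 + x^{2}}{9} = 1 + \left(\frac{4}{9} + \frac{x^{2}}{9}\right) = \frac{13}{9} + \frac{x^{2}}{9}$)
$M{\left(7 \right)} \left(R{\left(0 \right)} + z{\left(2,0 \right)}\right) P{\left(40 \right)} = 7 \left(0 \left(2 + 0\right) + \left(\frac{13}{9} + \frac{2^{2}}{9}\right)\right) \left(-21\right) = 7 \left(0 \cdot 2 + \left(\frac{13}{9} + \frac{1}{9} \cdot 4\right)\right) \left(-21\right) = 7 \left(0 + \left(\frac{13}{9} + \frac{4}{9}\right)\right) \left(-21\right) = 7 \left(0 + \frac{17}{9}\right) \left(-21\right) = 7 \cdot \frac{17}{9} \left(-21\right) = \frac{119}{9} \left(-21\right) = - \frac{833}{3}$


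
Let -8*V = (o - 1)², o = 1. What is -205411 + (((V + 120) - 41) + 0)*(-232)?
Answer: -223739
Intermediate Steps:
V = 0 (V = -(1 - 1)²/8 = -⅛*0² = -⅛*0 = 0)
-205411 + (((V + 120) - 41) + 0)*(-232) = -205411 + (((0 + 120) - 41) + 0)*(-232) = -205411 + ((120 - 41) + 0)*(-232) = -205411 + (79 + 0)*(-232) = -205411 + 79*(-232) = -205411 - 18328 = -223739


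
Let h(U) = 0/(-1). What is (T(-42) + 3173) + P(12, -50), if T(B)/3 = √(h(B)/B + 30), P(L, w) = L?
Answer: 3185 + 3*√30 ≈ 3201.4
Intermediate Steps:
h(U) = 0 (h(U) = 0*(-1) = 0)
T(B) = 3*√30 (T(B) = 3*√(0/B + 30) = 3*√(0 + 30) = 3*√30)
(T(-42) + 3173) + P(12, -50) = (3*√30 + 3173) + 12 = (3173 + 3*√30) + 12 = 3185 + 3*√30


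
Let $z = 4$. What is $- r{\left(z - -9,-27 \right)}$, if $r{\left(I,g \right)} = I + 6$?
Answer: $-19$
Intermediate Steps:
$r{\left(I,g \right)} = 6 + I$
$- r{\left(z - -9,-27 \right)} = - (6 + \left(4 - -9\right)) = - (6 + \left(4 + 9\right)) = - (6 + 13) = \left(-1\right) 19 = -19$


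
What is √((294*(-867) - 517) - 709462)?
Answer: I*√964877 ≈ 982.28*I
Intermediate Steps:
√((294*(-867) - 517) - 709462) = √((-254898 - 517) - 709462) = √(-255415 - 709462) = √(-964877) = I*√964877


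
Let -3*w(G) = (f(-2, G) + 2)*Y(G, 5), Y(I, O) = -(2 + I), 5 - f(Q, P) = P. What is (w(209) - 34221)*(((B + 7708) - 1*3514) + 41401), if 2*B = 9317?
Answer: -14602159495/6 ≈ -2.4337e+9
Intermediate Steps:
f(Q, P) = 5 - P
B = 9317/2 (B = (½)*9317 = 9317/2 ≈ 4658.5)
Y(I, O) = -2 - I
w(G) = -(-2 - G)*(7 - G)/3 (w(G) = -((5 - G) + 2)*(-2 - G)/3 = -(7 - G)*(-2 - G)/3 = -(-2 - G)*(7 - G)/3)
(w(209) - 34221)*(((B + 7708) - 1*3514) + 41401) = (-(-7 + 209)*(2 + 209)/3 - 34221)*(((9317/2 + 7708) - 1*3514) + 41401) = (-⅓*202*211 - 34221)*((24733/2 - 3514) + 41401) = (-42622/3 - 34221)*(17705/2 + 41401) = -145285/3*100507/2 = -14602159495/6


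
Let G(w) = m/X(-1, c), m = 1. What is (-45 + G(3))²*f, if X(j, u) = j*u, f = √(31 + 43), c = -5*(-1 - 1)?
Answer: 203401*√74/100 ≈ 17497.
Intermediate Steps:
c = 10 (c = -5*(-2) = 10)
f = √74 ≈ 8.6023
G(w) = -⅒ (G(w) = 1/(-1*10) = 1/(-10) = 1*(-⅒) = -⅒)
(-45 + G(3))²*f = (-45 - ⅒)²*√74 = (-451/10)²*√74 = 203401*√74/100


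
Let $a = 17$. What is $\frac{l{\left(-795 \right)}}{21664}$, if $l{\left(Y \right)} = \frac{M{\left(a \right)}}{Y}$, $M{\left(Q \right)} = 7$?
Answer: $- \frac{7}{17222880} \approx -4.0644 \cdot 10^{-7}$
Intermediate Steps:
$l{\left(Y \right)} = \frac{7}{Y}$
$\frac{l{\left(-795 \right)}}{21664} = \frac{7 \frac{1}{-795}}{21664} = 7 \left(- \frac{1}{795}\right) \frac{1}{21664} = \left(- \frac{7}{795}\right) \frac{1}{21664} = - \frac{7}{17222880}$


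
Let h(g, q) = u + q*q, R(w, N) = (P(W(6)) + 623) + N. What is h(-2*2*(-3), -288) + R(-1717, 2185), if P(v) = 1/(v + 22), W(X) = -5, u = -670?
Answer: 1446395/17 ≈ 85082.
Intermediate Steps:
P(v) = 1/(22 + v)
R(w, N) = 10592/17 + N (R(w, N) = (1/(22 - 5) + 623) + N = (1/17 + 623) + N = 10592/17 + N)
h(g, q) = -670 + q**2 (h(g, q) = -670 + q*q = -670 + q**2)
h(-2*2*(-3), -288) + R(-1717, 2185) = (-670 + (-288)**2) + (10592/17 + 2185) = (-670 + 82944) + 47737/17 = 82274 + 47737/17 = 1446395/17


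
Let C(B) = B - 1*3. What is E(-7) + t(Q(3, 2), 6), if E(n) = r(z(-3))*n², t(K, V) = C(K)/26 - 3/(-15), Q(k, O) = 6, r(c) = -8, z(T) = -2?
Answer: -50919/130 ≈ -391.68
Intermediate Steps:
C(B) = -3 + B (C(B) = B - 3 = -3 + B)
t(K, V) = 11/130 + K/26 (t(K, V) = (-3 + K)/26 - 3/(-15) = (-3 + K)*(1/26) - 3*(-1/15) = (-3/26 + K/26) + ⅕ = 11/130 + K/26)
E(n) = -8*n²
E(-7) + t(Q(3, 2), 6) = -8*(-7)² + (11/130 + (1/26)*6) = -8*49 + (11/130 + 3/13) = -392 + 41/130 = -50919/130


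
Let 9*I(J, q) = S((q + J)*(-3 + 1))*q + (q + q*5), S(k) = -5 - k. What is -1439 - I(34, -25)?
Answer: -12476/9 ≈ -1386.2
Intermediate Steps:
I(J, q) = 2*q/3 + q*(-5 + 2*J + 2*q)/9 (I(J, q) = ((-5 - (q + J)*(-3 + 1))*q + (q + q*5))/9 = ((-5 - (J + q)*(-2))*q + (q + 5*q))/9 = ((-5 - (-2*J - 2*q))*q + 6*q)/9 = ((-5 + (2*J + 2*q))*q + 6*q)/9 = ((-5 + 2*J + 2*q)*q + 6*q)/9 = (q*(-5 + 2*J + 2*q) + 6*q)/9 = (6*q + q*(-5 + 2*J + 2*q))/9 = 2*q/3 + q*(-5 + 2*J + 2*q)/9)
-1439 - I(34, -25) = -1439 - (-25)*(1 + 2*34 + 2*(-25))/9 = -1439 - (-25)*(1 + 68 - 50)/9 = -1439 - (-25)*19/9 = -1439 - 1*(-475/9) = -1439 + 475/9 = -12476/9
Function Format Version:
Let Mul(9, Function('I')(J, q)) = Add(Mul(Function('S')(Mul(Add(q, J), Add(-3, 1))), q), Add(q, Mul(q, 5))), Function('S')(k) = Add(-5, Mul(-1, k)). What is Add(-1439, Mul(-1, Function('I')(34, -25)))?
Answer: Rational(-12476, 9) ≈ -1386.2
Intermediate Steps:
Function('I')(J, q) = Add(Mul(Rational(2, 3), q), Mul(Rational(1, 9), q, Add(-5, Mul(2, J), Mul(2, q)))) (Function('I')(J, q) = Mul(Rational(1, 9), Add(Mul(Add(-5, Mul(-1, Mul(Add(q, J), Add(-3, 1)))), q), Add(q, Mul(q, 5)))) = Mul(Rational(1, 9), Add(Mul(Add(-5, Mul(-1, Mul(Add(J, q), -2))), q), Add(q, Mul(5, q)))) = Mul(Rational(1, 9), Add(Mul(Add(-5, Mul(-1, Add(Mul(-2, J), Mul(-2, q)))), q), Mul(6, q))) = Mul(Rational(1, 9), Add(Mul(Add(-5, Add(Mul(2, J), Mul(2, q))), q), Mul(6, q))) = Mul(Rational(1, 9), Add(Mul(Add(-5, Mul(2, J), Mul(2, q)), q), Mul(6, q))) = Mul(Rational(1, 9), Add(Mul(q, Add(-5, Mul(2, J), Mul(2, q))), Mul(6, q))) = Mul(Rational(1, 9), Add(Mul(6, q), Mul(q, Add(-5, Mul(2, J), Mul(2, q))))) = Add(Mul(Rational(2, 3), q), Mul(Rational(1, 9), q, Add(-5, Mul(2, J), Mul(2, q)))))
Add(-1439, Mul(-1, Function('I')(34, -25))) = Add(-1439, Mul(-1, Mul(Rational(1, 9), -25, Add(1, Mul(2, 34), Mul(2, -25))))) = Add(-1439, Mul(-1, Mul(Rational(1, 9), -25, Add(1, 68, -50)))) = Add(-1439, Mul(-1, Mul(Rational(1, 9), -25, 19))) = Add(-1439, Mul(-1, Rational(-475, 9))) = Add(-1439, Rational(475, 9)) = Rational(-12476, 9)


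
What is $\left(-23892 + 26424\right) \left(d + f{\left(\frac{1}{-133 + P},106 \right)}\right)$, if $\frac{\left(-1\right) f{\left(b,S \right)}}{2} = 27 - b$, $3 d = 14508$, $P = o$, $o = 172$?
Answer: $\frac{157406000}{13} \approx 1.2108 \cdot 10^{7}$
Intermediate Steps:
$P = 172$
$d = 4836$ ($d = \frac{1}{3} \cdot 14508 = 4836$)
$f{\left(b,S \right)} = -54 + 2 b$ ($f{\left(b,S \right)} = - 2 \left(27 - b\right) = -54 + 2 b$)
$\left(-23892 + 26424\right) \left(d + f{\left(\frac{1}{-133 + P},106 \right)}\right) = \left(-23892 + 26424\right) \left(4836 - \left(54 - \frac{2}{-133 + 172}\right)\right) = 2532 \left(4836 - \left(54 - \frac{2}{39}\right)\right) = 2532 \left(4836 + \left(-54 + 2 \cdot \frac{1}{39}\right)\right) = 2532 \left(4836 + \left(-54 + \frac{2}{39}\right)\right) = 2532 \left(4836 - \frac{2104}{39}\right) = 2532 \cdot \frac{186500}{39} = \frac{157406000}{13}$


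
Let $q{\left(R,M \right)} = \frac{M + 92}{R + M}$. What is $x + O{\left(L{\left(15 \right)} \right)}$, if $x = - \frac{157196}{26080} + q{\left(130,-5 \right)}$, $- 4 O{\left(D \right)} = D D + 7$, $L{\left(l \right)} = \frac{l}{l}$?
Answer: $- \frac{1195027}{163000} \approx -7.3315$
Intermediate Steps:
$L{\left(l \right)} = 1$
$O{\left(D \right)} = - \frac{7}{4} - \frac{D^{2}}{4}$ ($O{\left(D \right)} = - \frac{D D + 7}{4} = - \frac{D^{2} + 7}{4} = - \frac{7 + D^{2}}{4} = - \frac{7}{4} - \frac{D^{2}}{4}$)
$q{\left(R,M \right)} = \frac{92 + M}{M + R}$
$x = - \frac{869027}{163000}$ ($x = - \frac{157196}{26080} + \frac{92 - 5}{-5 + 130} = \left(-157196\right) \frac{1}{26080} + \frac{1}{125} \cdot 87 = - \frac{39299}{6520} + \frac{1}{125} \cdot 87 = - \frac{39299}{6520} + \frac{87}{125} = - \frac{869027}{163000} \approx -5.3315$)
$x + O{\left(L{\left(15 \right)} \right)} = - \frac{869027}{163000} - \left(\frac{7}{4} + \frac{1^{2}}{4}\right) = - \frac{869027}{163000} - 2 = - \frac{1195027}{163000}$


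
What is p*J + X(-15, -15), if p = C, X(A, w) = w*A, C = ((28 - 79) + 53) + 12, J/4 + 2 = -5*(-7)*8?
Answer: 15793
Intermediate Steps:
J = 1112 (J = -8 + 4*(-5*(-7)*8) = -8 + 4*(35*8) = -8 + 4*280 = -8 + 1120 = 1112)
C = 14 (C = (-51 + 53) + 12 = 2 + 12 = 14)
X(A, w) = A*w
p = 14
p*J + X(-15, -15) = 14*1112 - 15*(-15) = 15568 + 225 = 15793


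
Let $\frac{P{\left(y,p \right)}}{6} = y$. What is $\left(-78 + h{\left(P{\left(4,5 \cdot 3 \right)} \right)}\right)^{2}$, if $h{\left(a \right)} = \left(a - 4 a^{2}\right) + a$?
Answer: $5447556$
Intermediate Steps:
$P{\left(y,p \right)} = 6 y$
$h{\left(a \right)} = - 4 a^{2} + 2 a$
$\left(-78 + h{\left(P{\left(4,5 \cdot 3 \right)} \right)}\right)^{2} = \left(-78 + 2 \cdot 6 \cdot 4 \left(1 - 2 \cdot 6 \cdot 4\right)\right)^{2} = \left(-78 + 2 \cdot 24 \left(1 - 48\right)\right)^{2} = \left(-78 + 2 \cdot 24 \left(-47\right)\right)^{2} = \left(-78 - 2256\right)^{2} = \left(-2334\right)^{2} = 5447556$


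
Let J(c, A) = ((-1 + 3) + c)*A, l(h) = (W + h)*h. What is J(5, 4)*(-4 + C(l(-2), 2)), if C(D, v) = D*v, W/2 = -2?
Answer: 560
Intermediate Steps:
W = -4 (W = 2*(-2) = -4)
l(h) = h*(-4 + h) (l(h) = (-4 + h)*h = h*(-4 + h))
J(c, A) = A*(2 + c) (J(c, A) = (2 + c)*A = A*(2 + c))
J(5, 4)*(-4 + C(l(-2), 2)) = (4*(2 + 5))*(-4 - 2*(-4 - 2)*2) = (4*7)*(-4 - 2*(-6)*2) = 28*(-4 + 12*2) = 28*(-4 + 24) = 28*20 = 560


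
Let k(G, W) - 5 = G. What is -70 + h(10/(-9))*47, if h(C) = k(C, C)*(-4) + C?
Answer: -2560/3 ≈ -853.33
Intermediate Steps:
k(G, W) = 5 + G
h(C) = -20 - 3*C (h(C) = (5 + C)*(-4) + C = (-20 - 4*C) + C = -20 - 3*C)
-70 + h(10/(-9))*47 = -70 + (-20 - 30/(-9))*47 = -70 + (-20 - 30*(-1)/9)*47 = -70 + (-20 - 3*(-10/9))*47 = -70 + (-20 + 10/3)*47 = -70 - 50/3*47 = -70 - 2350/3 = -2560/3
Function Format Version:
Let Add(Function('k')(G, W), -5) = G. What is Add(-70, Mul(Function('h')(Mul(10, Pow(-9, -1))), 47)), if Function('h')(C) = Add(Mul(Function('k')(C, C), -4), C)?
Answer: Rational(-2560, 3) ≈ -853.33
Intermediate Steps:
Function('k')(G, W) = Add(5, G)
Function('h')(C) = Add(-20, Mul(-3, C)) (Function('h')(C) = Add(Mul(Add(5, C), -4), C) = Add(Add(-20, Mul(-4, C)), C) = Add(-20, Mul(-3, C)))
Add(-70, Mul(Function('h')(Mul(10, Pow(-9, -1))), 47)) = Add(-70, Mul(Add(-20, Mul(-3, Mul(10, Pow(-9, -1)))), 47)) = Add(-70, Mul(Add(-20, Mul(-3, Mul(10, Rational(-1, 9)))), 47)) = Add(-70, Mul(Add(-20, Mul(-3, Rational(-10, 9))), 47)) = Add(-70, Mul(Add(-20, Rational(10, 3)), 47)) = Add(-70, Mul(Rational(-50, 3), 47)) = Add(-70, Rational(-2350, 3)) = Rational(-2560, 3)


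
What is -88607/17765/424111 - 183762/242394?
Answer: -230757563194898/304379475034085 ≈ -0.75812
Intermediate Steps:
-88607/17765/424111 - 183762/242394 = -88607*1/17765*(1/424111) - 183762*1/242394 = -88607/17765*1/424111 - 30627/40399 = -88607/7534331915 - 30627/40399 = -230757563194898/304379475034085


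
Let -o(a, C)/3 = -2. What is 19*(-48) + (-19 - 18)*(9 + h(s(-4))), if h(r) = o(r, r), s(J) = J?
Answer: -1467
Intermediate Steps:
o(a, C) = 6 (o(a, C) = -3*(-2) = 6)
h(r) = 6
19*(-48) + (-19 - 18)*(9 + h(s(-4))) = 19*(-48) + (-19 - 18)*(9 + 6) = -912 - 37*15 = -912 - 555 = -1467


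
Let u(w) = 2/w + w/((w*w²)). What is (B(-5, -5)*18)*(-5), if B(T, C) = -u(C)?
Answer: -162/5 ≈ -32.400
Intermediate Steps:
u(w) = w⁻² + 2/w (u(w) = 2/w + w/(w³) = 2/w + w/w³ = 2/w + w⁻² = w⁻² + 2/w)
B(T, C) = -(1 + 2*C)/C²
(B(-5, -5)*18)*(-5) = (((-1 - 2*(-5))/(-5)²)*18)*(-5) = (((-1 + 10)/25)*18)*(-5) = (((1/25)*9)*18)*(-5) = ((9/25)*18)*(-5) = (162/25)*(-5) = -162/5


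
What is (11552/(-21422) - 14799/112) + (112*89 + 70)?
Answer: 11882747015/1199632 ≈ 9905.3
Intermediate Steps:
(11552/(-21422) - 14799/112) + (112*89 + 70) = (11552*(-1/21422) - 14799*1/112) + (9968 + 70) = (-5776/10711 - 14799/112) + 10038 = -159159001/1199632 + 10038 = 11882747015/1199632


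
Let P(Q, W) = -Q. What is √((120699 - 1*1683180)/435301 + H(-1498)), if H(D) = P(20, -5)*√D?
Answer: √(-680149541781 - 3789739212020*I*√1498)/435301 ≈ 19.628 - 19.719*I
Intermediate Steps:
H(D) = -20*√D (H(D) = (-1*20)*√D = -20*√D)
√((120699 - 1*1683180)/435301 + H(-1498)) = √((120699 - 1*1683180)/435301 - 20*I*√1498) = √((120699 - 1683180)*(1/435301) - 20*I*√1498) = √(-1562481*1/435301 - 20*I*√1498) = √(-1562481/435301 - 20*I*√1498)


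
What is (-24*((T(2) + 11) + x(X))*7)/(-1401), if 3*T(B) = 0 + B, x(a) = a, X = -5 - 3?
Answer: 616/1401 ≈ 0.43969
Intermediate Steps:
X = -8
T(B) = B/3 (T(B) = (0 + B)/3 = B/3)
(-24*((T(2) + 11) + x(X))*7)/(-1401) = (-24*(((1/3)*2 + 11) - 8)*7)/(-1401) = (-24*((2/3 + 11) - 8)*7)*(-1/1401) = (-24*(35/3 - 8)*7)*(-1/1401) = (-24*11/3*7)*(-1/1401) = -88*7*(-1/1401) = -616*(-1/1401) = 616/1401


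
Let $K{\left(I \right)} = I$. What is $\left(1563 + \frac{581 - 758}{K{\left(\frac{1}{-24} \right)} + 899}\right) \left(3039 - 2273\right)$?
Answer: $\frac{25827587382}{21575} \approx 1.1971 \cdot 10^{6}$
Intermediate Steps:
$\left(1563 + \frac{581 - 758}{K{\left(\frac{1}{-24} \right)} + 899}\right) \left(3039 - 2273\right) = \left(1563 + \frac{581 - 758}{\frac{1}{-24} + 899}\right) \left(3039 - 2273\right) = \left(1563 - \frac{177}{- \frac{1}{24} + 899}\right) 766 = \left(1563 - \frac{177}{\frac{21575}{24}}\right) 766 = \left(1563 - \frac{4248}{21575}\right) 766 = \frac{33717477}{21575} \cdot 766 = \frac{25827587382}{21575}$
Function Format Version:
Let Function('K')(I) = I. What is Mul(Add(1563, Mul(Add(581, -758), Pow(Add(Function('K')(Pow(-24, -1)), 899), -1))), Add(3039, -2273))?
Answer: Rational(25827587382, 21575) ≈ 1.1971e+6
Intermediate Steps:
Mul(Add(1563, Mul(Add(581, -758), Pow(Add(Function('K')(Pow(-24, -1)), 899), -1))), Add(3039, -2273)) = Mul(Add(1563, Mul(Add(581, -758), Pow(Add(Pow(-24, -1), 899), -1))), Add(3039, -2273)) = Mul(Add(1563, Mul(-177, Pow(Add(Rational(-1, 24), 899), -1))), 766) = Mul(Add(1563, Mul(-177, Pow(Rational(21575, 24), -1))), 766) = Mul(Add(1563, Mul(-177, Rational(24, 21575))), 766) = Mul(Add(1563, Rational(-4248, 21575)), 766) = Mul(Rational(33717477, 21575), 766) = Rational(25827587382, 21575)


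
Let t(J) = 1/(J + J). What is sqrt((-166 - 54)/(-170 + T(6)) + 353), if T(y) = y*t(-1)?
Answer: sqrt(10602997)/173 ≈ 18.822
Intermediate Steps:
t(J) = 1/(2*J)
T(y) = -y/2 (T(y) = y*((1/2)/(-1)) = y*((1/2)*(-1)) = y*(-1/2) = -y/2)
sqrt((-166 - 54)/(-170 + T(6)) + 353) = sqrt((-166 - 54)/(-170 - 1/2*6) + 353) = sqrt(-220/(-170 - 3) + 353) = sqrt(-220/(-173) + 353) = sqrt(-220*(-1/173) + 353) = sqrt(220/173 + 353) = sqrt(61289/173) = sqrt(10602997)/173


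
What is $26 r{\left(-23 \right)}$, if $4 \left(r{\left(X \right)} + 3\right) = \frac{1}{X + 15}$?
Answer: $- \frac{1261}{16} \approx -78.813$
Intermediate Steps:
$r{\left(X \right)} = -3 + \frac{1}{4 \left(15 + X\right)}$ ($r{\left(X \right)} = -3 + \frac{1}{4 \left(X + 15\right)} = -3 + \frac{1}{4 \left(15 + X\right)}$)
$26 r{\left(-23 \right)} = 26 \frac{-179 - -276}{4 \left(15 - 23\right)} = 26 \frac{-179 + 276}{4 \left(-8\right)} = 26 \cdot \frac{1}{4} \left(- \frac{1}{8}\right) 97 = 26 \left(- \frac{97}{32}\right) = - \frac{1261}{16}$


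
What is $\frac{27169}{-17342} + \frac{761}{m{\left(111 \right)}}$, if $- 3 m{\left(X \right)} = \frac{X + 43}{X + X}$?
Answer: $- \frac{4396780259}{1335334} \approx -3292.6$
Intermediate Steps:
$m{\left(X \right)} = - \frac{43 + X}{6 X}$ ($m{\left(X \right)} = - \frac{\left(X + 43\right) \frac{1}{X + X}}{3} = - \frac{\left(43 + X\right) \frac{1}{2 X}}{3} = - \frac{\frac{1}{2} \frac{1}{X} \left(43 + X\right)}{3} = - \frac{43 + X}{6 X}$)
$\frac{27169}{-17342} + \frac{761}{m{\left(111 \right)}} = \frac{27169}{-17342} + \frac{761}{\frac{1}{6} \cdot \frac{1}{111} \left(-43 - 111\right)} = 27169 \left(- \frac{1}{17342}\right) + \frac{761}{\frac{1}{6} \cdot \frac{1}{111} \left(-43 - 111\right)} = - \frac{27169}{17342} + \frac{761}{\frac{1}{6} \cdot \frac{1}{111} \left(-154\right)} = - \frac{27169}{17342} + \frac{761}{- \frac{77}{333}} = - \frac{27169}{17342} + 761 \left(- \frac{333}{77}\right) = - \frac{27169}{17342} - \frac{253413}{77} = - \frac{4396780259}{1335334}$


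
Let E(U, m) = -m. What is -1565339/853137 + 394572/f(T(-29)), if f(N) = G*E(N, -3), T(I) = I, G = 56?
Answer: 28030082951/11943918 ≈ 2346.8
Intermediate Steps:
f(N) = 168 (f(N) = 56*(-1*(-3)) = 56*3 = 168)
-1565339/853137 + 394572/f(T(-29)) = -1565339/853137 + 394572/168 = -1565339*1/853137 + 394572*(1/168) = -1565339/853137 + 32881/14 = 28030082951/11943918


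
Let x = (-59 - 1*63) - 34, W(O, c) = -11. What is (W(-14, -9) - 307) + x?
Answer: -474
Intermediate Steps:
x = -156 (x = (-59 - 63) - 34 = -122 - 34 = -156)
(W(-14, -9) - 307) + x = (-11 - 307) - 156 = -318 - 156 = -474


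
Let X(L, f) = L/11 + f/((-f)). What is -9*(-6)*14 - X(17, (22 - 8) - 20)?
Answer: 8310/11 ≈ 755.45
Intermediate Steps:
X(L, f) = -1 + L/11 (X(L, f) = L*(1/11) + f*(-1/f) = L/11 - 1 = -1 + L/11)
-9*(-6)*14 - X(17, (22 - 8) - 20) = -9*(-6)*14 - (-1 + (1/11)*17) = 54*14 - (-1 + 17/11) = 756 - 1*6/11 = 756 - 6/11 = 8310/11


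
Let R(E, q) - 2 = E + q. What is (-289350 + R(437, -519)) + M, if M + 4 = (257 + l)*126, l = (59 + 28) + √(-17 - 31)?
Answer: -246090 + 504*I*√3 ≈ -2.4609e+5 + 872.95*I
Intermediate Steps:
R(E, q) = 2 + E + q (R(E, q) = 2 + (E + q) = 2 + E + q)
l = 87 + 4*I*√3 (l = 87 + √(-48) = 87 + 4*I*√3 ≈ 87.0 + 6.9282*I)
M = 43340 + 504*I*√3 (M = -4 + (257 + (87 + 4*I*√3))*126 = -4 + (344 + 4*I*√3)*126 = -4 + (43344 + 504*I*√3) = 43340 + 504*I*√3 ≈ 43340.0 + 872.95*I)
(-289350 + R(437, -519)) + M = (-289350 + (2 + 437 - 519)) + (43340 + 504*I*√3) = (-289350 - 80) + (43340 + 504*I*√3) = -289430 + (43340 + 504*I*√3) = -246090 + 504*I*√3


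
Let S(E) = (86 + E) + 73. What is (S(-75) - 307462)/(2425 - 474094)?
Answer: 307378/471669 ≈ 0.65168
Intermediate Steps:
S(E) = 159 + E
(S(-75) - 307462)/(2425 - 474094) = ((159 - 75) - 307462)/(2425 - 474094) = (84 - 307462)/(-471669) = -307378*(-1/471669) = 307378/471669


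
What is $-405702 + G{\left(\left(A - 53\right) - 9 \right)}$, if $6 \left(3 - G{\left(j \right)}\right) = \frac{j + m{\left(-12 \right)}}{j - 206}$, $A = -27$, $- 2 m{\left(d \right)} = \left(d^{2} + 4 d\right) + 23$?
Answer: $- \frac{478724919}{1180} \approx -4.057 \cdot 10^{5}$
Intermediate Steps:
$m{\left(d \right)} = - \frac{23}{2} - 2 d - \frac{d^{2}}{2}$ ($m{\left(d \right)} = - \frac{\left(d^{2} + 4 d\right) + 23}{2} = - \frac{23 + d^{2} + 4 d}{2} = - \frac{23}{2} - 2 d - \frac{d^{2}}{2}$)
$G{\left(j \right)} = 3 - \frac{- \frac{119}{2} + j}{6 \left(-206 + j\right)}$ ($G{\left(j \right)} = 3 - \frac{\left(j - \left(- \frac{25}{2} + 72\right)\right) \frac{1}{j - 206}}{6} = 3 - \frac{\left(j - \frac{119}{2}\right) \frac{1}{-206 + j}}{6} = 3 - \frac{\left(- \frac{119}{2} + j\right) \frac{1}{-206 + j}}{6} = 3 - \frac{\frac{1}{-206 + j} \left(- \frac{119}{2} + j\right)}{6} = 3 - \frac{- \frac{119}{2} + j}{6 \left(-206 + j\right)}$)
$-405702 + G{\left(\left(A - 53\right) - 9 \right)} = -405702 + \frac{-7297 + 34 \left(\left(-27 - 53\right) - 9\right)}{12 \left(-206 - 89\right)} = -405702 + \frac{-7297 + 34 \left(-80 - 9\right)}{12 \left(-206 - 89\right)} = -405702 + \frac{-7297 + 34 \left(-89\right)}{12 \left(-206 - 89\right)} = -405702 + \frac{-7297 - 3026}{12 \left(-295\right)} = -405702 + \frac{1}{12} \left(- \frac{1}{295}\right) \left(-10323\right) = -405702 + \frac{3441}{1180} = - \frac{478724919}{1180}$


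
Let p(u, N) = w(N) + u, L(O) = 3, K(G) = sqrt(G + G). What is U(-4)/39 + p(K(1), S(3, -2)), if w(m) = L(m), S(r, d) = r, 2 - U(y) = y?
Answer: 41/13 + sqrt(2) ≈ 4.5681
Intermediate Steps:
K(G) = sqrt(2)*sqrt(G) (K(G) = sqrt(2*G) = sqrt(2)*sqrt(G))
U(y) = 2 - y
w(m) = 3
p(u, N) = 3 + u
U(-4)/39 + p(K(1), S(3, -2)) = (2 - 1*(-4))/39 + (3 + sqrt(2)*sqrt(1)) = (2 + 4)/39 + (3 + sqrt(2)*1) = (1/39)*6 + (3 + sqrt(2)) = 2/13 + (3 + sqrt(2)) = 41/13 + sqrt(2)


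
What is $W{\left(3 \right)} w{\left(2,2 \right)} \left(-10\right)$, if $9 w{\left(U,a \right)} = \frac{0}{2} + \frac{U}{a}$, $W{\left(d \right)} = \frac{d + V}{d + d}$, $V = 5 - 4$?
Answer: $- \frac{20}{27} \approx -0.74074$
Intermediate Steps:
$V = 1$ ($V = 5 - 4 = 1$)
$W{\left(d \right)} = \frac{1 + d}{2 d}$ ($W{\left(d \right)} = \frac{d + 1}{d + d} = \frac{1 + d}{2 d}$)
$w{\left(U,a \right)} = \frac{U}{9 a}$ ($w{\left(U,a \right)} = \frac{\frac{0}{2} + \frac{U}{a}}{9} = \frac{0 \cdot \frac{1}{2} + \frac{U}{a}}{9} = \frac{0 + \frac{U}{a}}{9} = \frac{U \frac{1}{a}}{9} = \frac{U}{9 a}$)
$W{\left(3 \right)} w{\left(2,2 \right)} \left(-10\right) = \frac{1 + 3}{2 \cdot 3} \cdot \frac{1}{9} \cdot 2 \cdot \frac{1}{2} \left(-10\right) = \frac{1}{2} \cdot \frac{1}{3} \cdot 4 \cdot \frac{1}{9} \cdot 2 \cdot \frac{1}{2} \left(-10\right) = \frac{2}{3} \cdot \frac{1}{9} \left(-10\right) = \frac{2}{27} \left(-10\right) = - \frac{20}{27}$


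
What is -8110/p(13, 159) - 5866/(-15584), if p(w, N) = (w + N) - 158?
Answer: -31576029/54544 ≈ -578.91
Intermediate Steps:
p(w, N) = -158 + N + w (p(w, N) = (N + w) - 158 = -158 + N + w)
-8110/p(13, 159) - 5866/(-15584) = -8110/(-158 + 159 + 13) - 5866/(-15584) = -8110/14 - 5866*(-1/15584) = -8110*1/14 + 2933/7792 = -4055/7 + 2933/7792 = -31576029/54544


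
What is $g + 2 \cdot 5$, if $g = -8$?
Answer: $2$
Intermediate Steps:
$g + 2 \cdot 5 = -8 + 2 \cdot 5 = -8 + 10 = 2$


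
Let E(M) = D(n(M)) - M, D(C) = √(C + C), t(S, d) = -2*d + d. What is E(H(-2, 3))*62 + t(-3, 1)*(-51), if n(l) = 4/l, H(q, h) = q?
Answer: 175 + 124*I ≈ 175.0 + 124.0*I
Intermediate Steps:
t(S, d) = -d
D(C) = √2*√C (D(C) = √(2*C) = √2*√C)
E(M) = -M + 2*√2*√(1/M) (E(M) = √2*√(4/M) - M = √2*(2*√(1/M)) - M = 2*√2*√(1/M) - M = -M + 2*√2*√(1/M))
E(H(-2, 3))*62 + t(-3, 1)*(-51) = (-1*(-2) + 2*√2*√(1/(-2)))*62 - 1*1*(-51) = (2 + 2*√2*√(-½))*62 - 1*(-51) = (2 + 2*√2*(I*√2/2))*62 + 51 = (2 + 2*I)*62 + 51 = (124 + 124*I) + 51 = 175 + 124*I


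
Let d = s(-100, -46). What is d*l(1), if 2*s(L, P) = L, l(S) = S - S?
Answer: 0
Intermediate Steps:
l(S) = 0
s(L, P) = L/2
d = -50 (d = (½)*(-100) = -50)
d*l(1) = -50*0 = 0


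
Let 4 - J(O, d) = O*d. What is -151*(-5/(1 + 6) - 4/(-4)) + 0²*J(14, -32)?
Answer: -302/7 ≈ -43.143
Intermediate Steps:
J(O, d) = 4 - O*d
-151*(-5/(1 + 6) - 4/(-4)) + 0²*J(14, -32) = -151*(-5/(1 + 6) - 4/(-4)) + 0²*(4 - 1*14*(-32)) = -151*(-5/7 - 4*(-¼)) + 0*(4 + 448) = -151*(-5*⅐ + 1) + 0*452 = -151*(-5/7 + 1) + 0 = -151*2/7 + 0 = -302/7 + 0 = -302/7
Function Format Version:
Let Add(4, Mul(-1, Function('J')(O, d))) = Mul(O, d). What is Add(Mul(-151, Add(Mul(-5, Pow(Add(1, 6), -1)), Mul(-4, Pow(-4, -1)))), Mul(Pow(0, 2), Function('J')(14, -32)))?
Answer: Rational(-302, 7) ≈ -43.143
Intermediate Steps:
Function('J')(O, d) = Add(4, Mul(-1, O, d)) (Function('J')(O, d) = Add(4, Mul(-1, Mul(O, d))) = Add(4, Mul(-1, O, d)))
Add(Mul(-151, Add(Mul(-5, Pow(Add(1, 6), -1)), Mul(-4, Pow(-4, -1)))), Mul(Pow(0, 2), Function('J')(14, -32))) = Add(Mul(-151, Add(Mul(-5, Pow(Add(1, 6), -1)), Mul(-4, Pow(-4, -1)))), Mul(Pow(0, 2), Add(4, Mul(-1, 14, -32)))) = Add(Mul(-151, Add(Mul(-5, Pow(7, -1)), Mul(-4, Rational(-1, 4)))), Mul(0, Add(4, 448))) = Add(Mul(-151, Add(Mul(-5, Rational(1, 7)), 1)), Mul(0, 452)) = Add(Mul(-151, Add(Rational(-5, 7), 1)), 0) = Add(Mul(-151, Rational(2, 7)), 0) = Add(Rational(-302, 7), 0) = Rational(-302, 7)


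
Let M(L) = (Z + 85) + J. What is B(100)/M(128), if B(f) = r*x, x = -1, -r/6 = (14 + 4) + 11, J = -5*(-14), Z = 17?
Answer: 87/86 ≈ 1.0116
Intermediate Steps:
J = 70
r = -174 (r = -6*((14 + 4) + 11) = -6*(18 + 11) = -6*29 = -174)
M(L) = 172 (M(L) = (17 + 85) + 70 = 102 + 70 = 172)
B(f) = 174 (B(f) = -174*(-1) = 174)
B(100)/M(128) = 174/172 = 174*(1/172) = 87/86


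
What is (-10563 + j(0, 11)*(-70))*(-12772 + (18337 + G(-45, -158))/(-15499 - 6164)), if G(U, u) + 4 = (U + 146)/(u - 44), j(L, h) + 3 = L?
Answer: 65854164103/498 ≈ 1.3224e+8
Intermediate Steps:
j(L, h) = -3 + L
G(U, u) = -4 + (146 + U)/(-44 + u) (G(U, u) = -4 + (U + 146)/(u - 44) = -4 + (146 + U)/(-44 + u))
(-10563 + j(0, 11)*(-70))*(-12772 + (18337 + G(-45, -158))/(-15499 - 6164)) = (-10563 + (-3 + 0)*(-70))*(-12772 + (18337 + (322 - 45 - 4*(-158))/(-44 - 158))/(-15499 - 6164)) = (-10563 - 3*(-70))*(-12772 + (18337 + (322 - 45 + 632)/(-202))/(-21663)) = (-10563 + 210)*(-12772 + (18337 - 1/202*909)*(-1/21663)) = -10353*(-12772 + (18337 - 9/2)*(-1/21663)) = -10353*(-12772 + (36665/2)*(-1/21663)) = -10353*(-12772 - 36665/43326) = -10353*(-553396337/43326) = 65854164103/498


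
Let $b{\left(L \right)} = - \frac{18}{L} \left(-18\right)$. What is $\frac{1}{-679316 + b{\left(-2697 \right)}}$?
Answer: $- \frac{899}{610705192} \approx -1.4721 \cdot 10^{-6}$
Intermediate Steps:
$b{\left(L \right)} = \frac{324}{L}$
$\frac{1}{-679316 + b{\left(-2697 \right)}} = \frac{1}{-679316 + \frac{324}{-2697}} = \frac{1}{-679316 + 324 \left(- \frac{1}{2697}\right)} = \frac{1}{-679316 - \frac{108}{899}} = \frac{1}{- \frac{610705192}{899}} = - \frac{899}{610705192}$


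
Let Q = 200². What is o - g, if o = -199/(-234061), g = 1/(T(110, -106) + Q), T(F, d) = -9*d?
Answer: 7915785/9585734194 ≈ 0.00082579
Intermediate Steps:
Q = 40000
g = 1/40954 (g = 1/(-9*(-106) + 40000) = 1/(954 + 40000) = 1/40954 ≈ 2.4418e-5)
o = 199/234061 (o = -199*(-1/234061) = 199/234061 ≈ 0.00085021)
o - g = 199/234061 - 1*1/40954 = 199/234061 - 1/40954 = 7915785/9585734194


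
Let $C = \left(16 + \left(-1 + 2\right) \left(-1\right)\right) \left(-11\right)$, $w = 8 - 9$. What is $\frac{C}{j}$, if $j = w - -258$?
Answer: $- \frac{165}{257} \approx -0.64202$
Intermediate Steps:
$w = -1$
$j = 257$ ($j = -1 - -258 = -1 + 258 = 257$)
$C = -165$ ($C = \left(16 + 1 \left(-1\right)\right) \left(-11\right) = \left(16 - 1\right) \left(-11\right) = 15 \left(-11\right) = -165$)
$\frac{C}{j} = - \frac{165}{257}$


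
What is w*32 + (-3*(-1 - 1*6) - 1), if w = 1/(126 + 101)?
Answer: 4572/227 ≈ 20.141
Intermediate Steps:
w = 1/227 ≈ 0.0044053
w*32 + (-3*(-1 - 1*6) - 1) = (1/227)*32 + (-3*(-1 - 1*6) - 1) = 32/227 + (-3*(-1 - 6) - 1) = 32/227 + (-3*(-7) - 1) = 32/227 + (21 - 1) = 32/227 + 20 = 4572/227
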